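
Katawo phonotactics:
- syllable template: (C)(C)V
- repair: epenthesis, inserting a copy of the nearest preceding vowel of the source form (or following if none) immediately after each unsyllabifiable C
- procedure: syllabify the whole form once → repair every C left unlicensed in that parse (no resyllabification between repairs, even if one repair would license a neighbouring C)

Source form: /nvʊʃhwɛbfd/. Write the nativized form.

The consonants /ʃ/, /b/, /f/, /d/ cannot be parsed into a legal (C)(C)V syllable (no codas are permitted; onsets may contain at most 2 consonants).
Each unlicensed consonant becomes the onset of a new syllable: /ʃ/ → /ʃʊ/, /b/ → /bɛ/, /f/ → /fɛ/, /d/ → /dɛ/.

nvʊʃʊhwɛbɛfɛdɛ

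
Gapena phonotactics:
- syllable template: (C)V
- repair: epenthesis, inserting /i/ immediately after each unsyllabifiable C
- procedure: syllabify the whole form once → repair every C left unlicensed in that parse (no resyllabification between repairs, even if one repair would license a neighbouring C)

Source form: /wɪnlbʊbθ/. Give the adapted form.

wɪnilibʊbiθi

Under (C)V, the unsyllabifiable consonants are /n/, /l/, /b/, /θ/ (no codas are permitted; onsets are limited to one consonant).
Inserting the epenthetic vowel yields /n/ → /ni/, /l/ → /li/, /b/ → /bi/, /θ/ → /θi/.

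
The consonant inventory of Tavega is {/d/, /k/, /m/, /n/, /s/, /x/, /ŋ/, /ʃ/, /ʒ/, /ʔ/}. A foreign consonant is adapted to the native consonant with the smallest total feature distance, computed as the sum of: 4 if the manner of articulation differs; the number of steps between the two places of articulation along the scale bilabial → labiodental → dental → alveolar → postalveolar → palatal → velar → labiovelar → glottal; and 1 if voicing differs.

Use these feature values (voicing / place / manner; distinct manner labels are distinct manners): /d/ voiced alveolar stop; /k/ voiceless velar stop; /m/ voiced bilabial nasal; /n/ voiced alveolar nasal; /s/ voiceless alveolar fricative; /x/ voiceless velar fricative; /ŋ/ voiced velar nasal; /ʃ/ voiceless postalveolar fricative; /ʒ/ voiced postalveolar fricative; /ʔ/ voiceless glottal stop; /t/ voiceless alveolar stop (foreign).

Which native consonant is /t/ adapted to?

/d/ is closest: same manner (stop), place distance 0 (alveolar→alveolar), voicing differs (+1); total 1. Next closest is /k/ at distance 3.

d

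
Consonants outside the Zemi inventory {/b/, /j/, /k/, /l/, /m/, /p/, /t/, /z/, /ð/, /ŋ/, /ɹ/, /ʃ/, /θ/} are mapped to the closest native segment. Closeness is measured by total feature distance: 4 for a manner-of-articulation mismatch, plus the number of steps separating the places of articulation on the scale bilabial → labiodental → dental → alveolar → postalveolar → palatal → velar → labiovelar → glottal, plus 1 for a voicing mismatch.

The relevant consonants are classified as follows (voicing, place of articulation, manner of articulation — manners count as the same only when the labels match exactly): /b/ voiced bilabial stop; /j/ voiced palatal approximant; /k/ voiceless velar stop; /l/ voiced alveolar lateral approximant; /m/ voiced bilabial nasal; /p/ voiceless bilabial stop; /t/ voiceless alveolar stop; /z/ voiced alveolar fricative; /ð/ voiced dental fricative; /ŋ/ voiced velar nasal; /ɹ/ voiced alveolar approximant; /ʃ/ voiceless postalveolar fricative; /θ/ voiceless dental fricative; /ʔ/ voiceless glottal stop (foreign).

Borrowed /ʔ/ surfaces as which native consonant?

k

/k/ is closest: same manner (stop), place distance 2 (glottal→velar), same voicing; total 2. Next closest is /t/ at distance 5.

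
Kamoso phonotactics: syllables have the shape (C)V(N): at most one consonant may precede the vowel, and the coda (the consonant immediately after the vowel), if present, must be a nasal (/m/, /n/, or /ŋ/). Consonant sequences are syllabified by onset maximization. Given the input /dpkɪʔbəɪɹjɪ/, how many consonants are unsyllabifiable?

4

The consonants /d/, /p/, /ʔ/, /ɹ/ cannot be parsed into a legal (C)V(N) syllable (only a nasal (/m/, /n/, or /ŋ/) is licensed in coda position; onsets are limited to one consonant).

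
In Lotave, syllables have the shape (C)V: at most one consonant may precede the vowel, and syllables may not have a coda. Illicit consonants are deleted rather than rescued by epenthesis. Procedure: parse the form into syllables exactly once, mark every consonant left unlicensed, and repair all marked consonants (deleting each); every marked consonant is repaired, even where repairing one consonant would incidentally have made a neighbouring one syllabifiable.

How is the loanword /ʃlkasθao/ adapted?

kaθao

Under (C)V, the unsyllabifiable consonants are /ʃ/, /l/, /s/ (no codas are permitted; onsets are limited to one consonant).
Each unlicensed consonant is deleted: /ʃ/, /l/, /s/.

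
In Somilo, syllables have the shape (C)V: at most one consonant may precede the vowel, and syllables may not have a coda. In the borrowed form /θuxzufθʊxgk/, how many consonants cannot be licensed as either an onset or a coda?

5

Under (C)V, the unsyllabifiable consonants are /x/, /f/, /x/, /g/, /k/ (no codas are permitted; onsets are limited to one consonant).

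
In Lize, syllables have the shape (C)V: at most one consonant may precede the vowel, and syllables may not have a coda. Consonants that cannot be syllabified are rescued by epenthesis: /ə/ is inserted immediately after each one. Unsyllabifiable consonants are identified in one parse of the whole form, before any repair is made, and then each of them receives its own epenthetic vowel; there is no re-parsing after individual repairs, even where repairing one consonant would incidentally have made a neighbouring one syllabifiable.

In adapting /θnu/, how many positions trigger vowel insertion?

The unsyllabifiable consonants are /θ/; each receives one epenthetic vowel.

1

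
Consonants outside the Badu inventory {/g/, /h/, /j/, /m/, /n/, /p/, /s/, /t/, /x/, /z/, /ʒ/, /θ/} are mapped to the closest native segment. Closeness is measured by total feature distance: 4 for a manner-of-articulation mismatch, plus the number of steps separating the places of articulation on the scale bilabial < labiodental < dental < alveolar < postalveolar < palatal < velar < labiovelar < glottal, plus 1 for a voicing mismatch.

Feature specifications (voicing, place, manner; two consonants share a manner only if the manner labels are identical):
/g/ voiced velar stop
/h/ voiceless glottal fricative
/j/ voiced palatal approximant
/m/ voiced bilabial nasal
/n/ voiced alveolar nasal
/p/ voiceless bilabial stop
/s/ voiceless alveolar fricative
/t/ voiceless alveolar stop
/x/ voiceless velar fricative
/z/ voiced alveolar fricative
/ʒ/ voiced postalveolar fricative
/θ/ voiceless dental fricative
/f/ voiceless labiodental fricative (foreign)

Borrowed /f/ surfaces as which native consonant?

/θ/ is closest: same manner (fricative), place distance 1 (labiodental→dental), same voicing; total 1. Next closest is /s/ at distance 2.

θ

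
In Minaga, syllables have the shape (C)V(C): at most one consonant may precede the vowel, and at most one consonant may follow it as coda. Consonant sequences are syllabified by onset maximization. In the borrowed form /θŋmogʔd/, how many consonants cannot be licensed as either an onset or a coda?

4

Under (C)V(C), the unsyllabifiable consonants are /θ/, /ŋ/, /ʔ/, /d/ (at most one coda consonant is licensed; onsets are limited to one consonant).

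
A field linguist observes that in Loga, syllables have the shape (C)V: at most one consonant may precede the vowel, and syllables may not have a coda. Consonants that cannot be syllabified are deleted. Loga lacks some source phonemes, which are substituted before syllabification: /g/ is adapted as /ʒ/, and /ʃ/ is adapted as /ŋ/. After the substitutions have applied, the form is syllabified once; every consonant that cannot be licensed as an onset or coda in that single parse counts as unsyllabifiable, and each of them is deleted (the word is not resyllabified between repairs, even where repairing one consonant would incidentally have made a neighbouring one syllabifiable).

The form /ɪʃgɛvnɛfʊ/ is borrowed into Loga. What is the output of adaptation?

Substitution: /ʃ/ → /ŋ/, /g/ → /ʒ/, giving /ɪŋʒɛvnɛfʊ/.
Syllabifying with onset maximization leaves /ŋ/, /v/ stranded (no codas are permitted; onsets are limited to one consonant).
Each unlicensed consonant is deleted: /ŋ/, /v/.

ɪʒɛnɛfʊ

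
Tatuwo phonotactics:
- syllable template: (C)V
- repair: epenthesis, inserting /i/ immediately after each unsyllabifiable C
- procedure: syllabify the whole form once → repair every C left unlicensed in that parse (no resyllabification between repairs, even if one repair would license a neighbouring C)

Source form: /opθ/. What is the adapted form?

The consonants /p/, /θ/ cannot be parsed into a legal (C)V syllable (no codas are permitted; onsets are limited to one consonant).
Each unlicensed consonant becomes the onset of a new syllable: /p/ → /pi/, /θ/ → /θi/.

opiθi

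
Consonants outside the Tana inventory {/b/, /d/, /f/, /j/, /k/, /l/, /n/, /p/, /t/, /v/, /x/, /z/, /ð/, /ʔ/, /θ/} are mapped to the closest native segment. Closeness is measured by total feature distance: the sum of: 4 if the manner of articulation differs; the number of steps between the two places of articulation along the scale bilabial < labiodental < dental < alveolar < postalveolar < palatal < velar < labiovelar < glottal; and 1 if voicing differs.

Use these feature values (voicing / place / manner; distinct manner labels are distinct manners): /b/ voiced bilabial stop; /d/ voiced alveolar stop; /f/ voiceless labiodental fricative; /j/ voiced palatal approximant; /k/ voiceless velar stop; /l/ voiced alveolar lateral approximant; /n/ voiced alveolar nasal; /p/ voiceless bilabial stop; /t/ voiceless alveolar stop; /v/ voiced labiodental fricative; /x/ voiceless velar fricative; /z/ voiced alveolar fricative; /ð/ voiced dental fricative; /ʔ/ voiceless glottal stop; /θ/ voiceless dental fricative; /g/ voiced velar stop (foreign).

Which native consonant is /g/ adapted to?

/k/ is closest: same manner (stop), place distance 0 (velar→velar), voicing differs (+1); total 1. Next closest is /d/ at distance 3.

k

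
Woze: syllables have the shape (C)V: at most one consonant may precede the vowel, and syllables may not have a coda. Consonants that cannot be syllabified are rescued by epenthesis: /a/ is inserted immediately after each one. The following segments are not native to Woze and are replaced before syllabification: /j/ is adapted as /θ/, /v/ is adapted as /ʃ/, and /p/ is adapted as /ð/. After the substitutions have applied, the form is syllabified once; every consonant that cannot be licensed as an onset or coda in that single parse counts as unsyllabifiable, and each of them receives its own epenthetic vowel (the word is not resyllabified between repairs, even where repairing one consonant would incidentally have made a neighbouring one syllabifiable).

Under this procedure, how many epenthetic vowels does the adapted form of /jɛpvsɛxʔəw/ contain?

After substitution the input is /θɛðʃsɛxʔəw/.
The unsyllabifiable consonants are /ð/, /ʃ/, /x/, /w/; each receives one epenthetic vowel.

4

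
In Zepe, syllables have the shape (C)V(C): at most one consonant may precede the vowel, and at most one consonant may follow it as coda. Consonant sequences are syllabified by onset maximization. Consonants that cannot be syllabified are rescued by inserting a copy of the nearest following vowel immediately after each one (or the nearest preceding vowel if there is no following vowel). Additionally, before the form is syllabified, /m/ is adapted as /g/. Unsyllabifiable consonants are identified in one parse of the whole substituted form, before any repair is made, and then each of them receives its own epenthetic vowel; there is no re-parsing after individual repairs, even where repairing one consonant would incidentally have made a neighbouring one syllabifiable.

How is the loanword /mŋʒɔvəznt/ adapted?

gɔŋɔʒɔvəznətə

Substitution: /m/ → /g/, giving /gŋʒɔvəznt/.
Syllabifying with onset maximization leaves /g/, /ŋ/, /n/, /t/ stranded (at most one coda consonant is licensed; onsets are limited to one consonant).
Inserting the epenthetic vowel yields /g/ → /gɔ/, /ŋ/ → /ŋɔ/, /n/ → /nə/, /t/ → /tə/.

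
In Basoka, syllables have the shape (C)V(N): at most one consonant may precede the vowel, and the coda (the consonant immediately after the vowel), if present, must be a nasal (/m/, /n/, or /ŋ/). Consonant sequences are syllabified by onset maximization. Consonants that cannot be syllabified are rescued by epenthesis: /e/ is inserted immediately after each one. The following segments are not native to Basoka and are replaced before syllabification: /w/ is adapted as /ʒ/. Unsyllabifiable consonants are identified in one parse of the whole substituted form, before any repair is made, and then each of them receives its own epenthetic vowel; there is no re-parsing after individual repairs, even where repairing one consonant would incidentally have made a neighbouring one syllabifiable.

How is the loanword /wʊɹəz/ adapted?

Substitution: /w/ → /ʒ/, giving /ʒʊɹəz/.
The consonants /z/ cannot be parsed into a legal (C)V(N) syllable (only a nasal (/m/, /n/, or /ŋ/) is licensed in coda position; onsets are limited to one consonant).
Each unlicensed consonant becomes the onset of a new syllable: /z/ → /ze/.

ʒʊɹəze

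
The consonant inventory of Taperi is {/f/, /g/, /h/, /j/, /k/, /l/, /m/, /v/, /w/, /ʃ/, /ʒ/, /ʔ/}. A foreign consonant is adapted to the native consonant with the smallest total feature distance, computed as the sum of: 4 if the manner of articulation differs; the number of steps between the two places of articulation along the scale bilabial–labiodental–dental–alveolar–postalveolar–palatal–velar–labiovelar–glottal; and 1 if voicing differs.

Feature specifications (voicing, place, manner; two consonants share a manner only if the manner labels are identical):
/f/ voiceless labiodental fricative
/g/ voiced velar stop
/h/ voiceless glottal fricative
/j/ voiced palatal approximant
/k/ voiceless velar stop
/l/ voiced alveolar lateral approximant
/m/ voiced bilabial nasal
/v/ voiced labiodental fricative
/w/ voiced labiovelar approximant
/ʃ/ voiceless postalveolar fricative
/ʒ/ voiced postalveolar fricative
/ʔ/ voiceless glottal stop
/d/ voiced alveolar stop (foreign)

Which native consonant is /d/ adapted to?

g

/g/ is closest: same manner (stop), place distance 3 (alveolar→velar), same voicing; total 3. Next closest is /k/ at distance 4.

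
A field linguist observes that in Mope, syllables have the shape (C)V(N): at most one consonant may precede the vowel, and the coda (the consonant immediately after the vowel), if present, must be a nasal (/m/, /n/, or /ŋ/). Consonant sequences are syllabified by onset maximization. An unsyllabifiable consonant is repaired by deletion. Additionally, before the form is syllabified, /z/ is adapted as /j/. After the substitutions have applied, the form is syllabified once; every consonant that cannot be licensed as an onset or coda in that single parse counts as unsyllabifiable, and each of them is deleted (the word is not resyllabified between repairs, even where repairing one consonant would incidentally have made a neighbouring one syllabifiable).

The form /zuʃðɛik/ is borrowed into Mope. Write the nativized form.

juðɛi

Substitution: /z/ → /j/, giving /juʃðɛik/.
Under (C)V(N), the unsyllabifiable consonants are /ʃ/, /k/ (only a nasal (/m/, /n/, or /ŋ/) is licensed in coda position; onsets are limited to one consonant).
Deleting the stranded consonants removes /ʃ/, /k/.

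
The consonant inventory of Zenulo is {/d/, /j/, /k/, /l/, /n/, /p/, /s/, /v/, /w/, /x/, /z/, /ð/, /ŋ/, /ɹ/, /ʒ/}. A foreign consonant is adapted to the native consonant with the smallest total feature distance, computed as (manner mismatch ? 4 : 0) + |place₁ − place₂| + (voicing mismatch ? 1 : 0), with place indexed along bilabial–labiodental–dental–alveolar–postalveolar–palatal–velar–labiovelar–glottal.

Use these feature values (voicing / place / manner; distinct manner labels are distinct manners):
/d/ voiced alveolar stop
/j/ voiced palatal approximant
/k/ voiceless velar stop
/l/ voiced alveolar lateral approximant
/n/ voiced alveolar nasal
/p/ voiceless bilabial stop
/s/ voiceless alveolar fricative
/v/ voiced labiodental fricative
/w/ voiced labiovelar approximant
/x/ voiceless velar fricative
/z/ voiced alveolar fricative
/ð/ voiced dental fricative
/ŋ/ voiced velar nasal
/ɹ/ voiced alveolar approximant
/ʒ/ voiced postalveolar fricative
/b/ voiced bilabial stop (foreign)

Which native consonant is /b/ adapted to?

/p/ is closest: same manner (stop), place distance 0 (bilabial→bilabial), voicing differs (+1); total 1. Next closest is /d/ at distance 3.

p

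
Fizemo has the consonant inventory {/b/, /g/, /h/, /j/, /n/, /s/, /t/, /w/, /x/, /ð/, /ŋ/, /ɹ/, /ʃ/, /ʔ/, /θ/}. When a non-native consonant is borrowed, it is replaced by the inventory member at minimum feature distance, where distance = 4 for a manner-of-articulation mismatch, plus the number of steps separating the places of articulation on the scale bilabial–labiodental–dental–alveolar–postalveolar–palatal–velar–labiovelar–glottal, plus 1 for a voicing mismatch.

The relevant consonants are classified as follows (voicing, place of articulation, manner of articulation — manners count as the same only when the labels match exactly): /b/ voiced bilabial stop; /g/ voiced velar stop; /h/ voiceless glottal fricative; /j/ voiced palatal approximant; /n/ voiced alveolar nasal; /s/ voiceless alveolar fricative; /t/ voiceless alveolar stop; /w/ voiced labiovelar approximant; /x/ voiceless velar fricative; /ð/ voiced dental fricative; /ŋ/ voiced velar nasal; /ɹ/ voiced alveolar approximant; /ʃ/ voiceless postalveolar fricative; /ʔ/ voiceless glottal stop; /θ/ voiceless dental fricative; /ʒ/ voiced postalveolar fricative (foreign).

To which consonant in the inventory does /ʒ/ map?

ʃ

/ʃ/ is closest: same manner (fricative), place distance 0 (postalveolar→postalveolar), voicing differs (+1); total 1. Next closest is /s/ at distance 2.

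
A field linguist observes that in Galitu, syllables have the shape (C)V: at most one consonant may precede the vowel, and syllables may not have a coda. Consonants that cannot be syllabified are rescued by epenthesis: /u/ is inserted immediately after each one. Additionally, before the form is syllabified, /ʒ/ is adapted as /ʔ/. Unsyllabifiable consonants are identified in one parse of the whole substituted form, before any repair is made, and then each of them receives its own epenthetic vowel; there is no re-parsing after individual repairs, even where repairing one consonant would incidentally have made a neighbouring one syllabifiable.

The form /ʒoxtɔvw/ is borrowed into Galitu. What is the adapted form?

ʔoxutɔvuwu

Substitution: /ʒ/ → /ʔ/, giving /ʔoxtɔvw/.
Syllabifying with onset maximization leaves /x/, /v/, /w/ stranded (no codas are permitted; onsets are limited to one consonant).
Inserting the epenthetic vowel yields /x/ → /xu/, /v/ → /vu/, /w/ → /wu/.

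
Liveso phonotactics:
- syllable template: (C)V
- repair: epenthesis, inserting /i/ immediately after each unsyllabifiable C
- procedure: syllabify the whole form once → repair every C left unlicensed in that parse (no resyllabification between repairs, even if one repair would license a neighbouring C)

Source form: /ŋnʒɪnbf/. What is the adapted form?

Under (C)V, the unsyllabifiable consonants are /ŋ/, /n/, /n/, /b/, /f/ (no codas are permitted; onsets are limited to one consonant).
Each unlicensed consonant becomes the onset of a new syllable: /ŋ/ → /ŋi/, /n/ → /ni/, /n/ → /ni/, /b/ → /bi/, /f/ → /fi/.

ŋiniʒɪnibifi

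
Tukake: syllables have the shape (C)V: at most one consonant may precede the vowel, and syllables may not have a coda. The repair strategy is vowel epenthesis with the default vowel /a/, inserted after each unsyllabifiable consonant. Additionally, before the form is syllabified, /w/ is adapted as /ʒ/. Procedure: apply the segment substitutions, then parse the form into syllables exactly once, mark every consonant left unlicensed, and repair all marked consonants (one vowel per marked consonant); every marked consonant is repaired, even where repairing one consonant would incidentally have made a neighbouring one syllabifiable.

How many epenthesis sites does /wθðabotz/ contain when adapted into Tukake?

4

After substitution the input is /ʒθðabotz/.
The unsyllabifiable consonants are /ʒ/, /θ/, /t/, /z/; each receives one epenthetic vowel.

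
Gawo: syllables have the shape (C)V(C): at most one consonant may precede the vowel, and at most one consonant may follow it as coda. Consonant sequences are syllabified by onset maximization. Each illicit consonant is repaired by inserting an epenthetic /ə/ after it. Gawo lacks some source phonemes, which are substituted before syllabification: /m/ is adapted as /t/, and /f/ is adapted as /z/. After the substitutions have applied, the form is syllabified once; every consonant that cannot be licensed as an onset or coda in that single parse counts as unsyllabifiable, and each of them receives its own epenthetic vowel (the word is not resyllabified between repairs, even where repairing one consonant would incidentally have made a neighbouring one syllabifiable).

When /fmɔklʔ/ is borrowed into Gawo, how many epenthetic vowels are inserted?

3

After substitution the input is /ztɔklʔ/.
The unsyllabifiable consonants are /z/, /l/, /ʔ/; each receives one epenthetic vowel.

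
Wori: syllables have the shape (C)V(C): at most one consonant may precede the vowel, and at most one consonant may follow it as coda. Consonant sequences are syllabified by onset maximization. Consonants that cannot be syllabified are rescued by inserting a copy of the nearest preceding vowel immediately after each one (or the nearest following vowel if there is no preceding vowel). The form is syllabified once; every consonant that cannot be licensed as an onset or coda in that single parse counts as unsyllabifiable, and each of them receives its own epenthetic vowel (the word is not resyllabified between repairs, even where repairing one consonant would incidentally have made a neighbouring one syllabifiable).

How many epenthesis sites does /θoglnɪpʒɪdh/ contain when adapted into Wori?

2

The unsyllabifiable consonants are /l/, /h/; each receives one epenthetic vowel.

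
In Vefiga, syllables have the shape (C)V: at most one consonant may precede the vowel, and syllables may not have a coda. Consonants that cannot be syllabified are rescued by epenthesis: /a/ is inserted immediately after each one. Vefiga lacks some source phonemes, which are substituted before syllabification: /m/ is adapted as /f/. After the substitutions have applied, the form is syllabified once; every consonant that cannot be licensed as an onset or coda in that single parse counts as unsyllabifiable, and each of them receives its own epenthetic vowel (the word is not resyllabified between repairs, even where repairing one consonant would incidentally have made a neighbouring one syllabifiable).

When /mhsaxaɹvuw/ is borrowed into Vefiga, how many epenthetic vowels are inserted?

4

After substitution the input is /fhsaxaɹvuw/.
The unsyllabifiable consonants are /f/, /h/, /ɹ/, /w/; each receives one epenthetic vowel.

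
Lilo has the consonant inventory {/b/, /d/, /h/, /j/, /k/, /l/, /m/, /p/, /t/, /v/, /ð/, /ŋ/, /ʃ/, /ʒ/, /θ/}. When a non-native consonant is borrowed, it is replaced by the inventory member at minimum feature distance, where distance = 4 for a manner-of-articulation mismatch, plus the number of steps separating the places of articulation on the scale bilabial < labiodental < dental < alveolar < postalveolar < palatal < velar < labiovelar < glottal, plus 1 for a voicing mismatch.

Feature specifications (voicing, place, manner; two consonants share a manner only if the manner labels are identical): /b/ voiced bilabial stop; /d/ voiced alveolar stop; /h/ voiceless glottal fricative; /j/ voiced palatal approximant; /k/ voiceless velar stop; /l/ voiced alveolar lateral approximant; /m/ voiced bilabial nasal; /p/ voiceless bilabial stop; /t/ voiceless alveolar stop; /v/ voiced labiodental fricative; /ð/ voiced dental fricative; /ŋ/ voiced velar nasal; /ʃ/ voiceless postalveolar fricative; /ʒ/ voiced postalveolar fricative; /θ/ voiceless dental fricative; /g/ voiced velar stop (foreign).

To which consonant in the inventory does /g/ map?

/k/ is closest: same manner (stop), place distance 0 (velar→velar), voicing differs (+1); total 1. Next closest is /d/ at distance 3.

k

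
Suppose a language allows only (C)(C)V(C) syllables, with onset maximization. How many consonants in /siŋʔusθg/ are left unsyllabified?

2

The consonants /θ/, /g/ cannot be parsed into a legal (C)(C)V(C) syllable (at most one coda consonant is licensed; onsets may contain at most 2 consonants).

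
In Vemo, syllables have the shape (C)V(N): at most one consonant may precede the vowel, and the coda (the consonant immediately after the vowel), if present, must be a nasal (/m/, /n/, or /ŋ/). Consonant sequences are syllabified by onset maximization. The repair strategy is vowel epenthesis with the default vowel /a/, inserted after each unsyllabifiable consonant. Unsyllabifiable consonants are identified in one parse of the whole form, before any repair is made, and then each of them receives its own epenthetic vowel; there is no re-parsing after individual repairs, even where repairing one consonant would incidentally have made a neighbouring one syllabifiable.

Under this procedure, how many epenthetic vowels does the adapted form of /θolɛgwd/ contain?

The unsyllabifiable consonants are /g/, /w/, /d/; each receives one epenthetic vowel.

3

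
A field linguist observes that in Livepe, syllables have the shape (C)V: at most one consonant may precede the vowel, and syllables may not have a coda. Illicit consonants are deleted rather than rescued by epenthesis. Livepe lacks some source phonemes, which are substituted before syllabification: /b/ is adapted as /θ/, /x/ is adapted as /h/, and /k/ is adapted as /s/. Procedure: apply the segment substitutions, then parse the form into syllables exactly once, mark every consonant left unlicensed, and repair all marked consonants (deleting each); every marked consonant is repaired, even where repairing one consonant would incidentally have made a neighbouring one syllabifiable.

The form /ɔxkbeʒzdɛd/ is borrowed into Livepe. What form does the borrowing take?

Substitution: /x/ → /h/, /k/ → /s/, /b/ → /θ/, giving /ɔhsθeʒzdɛd/.
Under (C)V, the unsyllabifiable consonants are /h/, /s/, /ʒ/, /z/, /d/ (no codas are permitted; onsets are limited to one consonant).
Deletion applies to /h/, /s/, /ʒ/, /z/, /d/.

ɔθedɛ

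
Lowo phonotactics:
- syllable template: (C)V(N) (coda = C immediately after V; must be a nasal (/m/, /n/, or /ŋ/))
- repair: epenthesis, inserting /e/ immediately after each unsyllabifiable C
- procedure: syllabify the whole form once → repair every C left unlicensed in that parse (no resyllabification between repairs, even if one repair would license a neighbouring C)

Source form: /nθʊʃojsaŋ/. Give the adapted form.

neθʊʃojesaŋ

Under (C)V(N), the unsyllabifiable consonants are /n/, /j/ (only a nasal (/m/, /n/, or /ŋ/) is licensed in coda position; onsets are limited to one consonant).
Inserting the epenthetic vowel yields /n/ → /ne/, /j/ → /je/.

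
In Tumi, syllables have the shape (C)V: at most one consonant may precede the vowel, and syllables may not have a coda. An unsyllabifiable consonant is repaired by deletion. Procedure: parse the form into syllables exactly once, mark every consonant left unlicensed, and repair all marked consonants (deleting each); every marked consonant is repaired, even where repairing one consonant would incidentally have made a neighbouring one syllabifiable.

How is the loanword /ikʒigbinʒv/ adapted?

Syllabifying with onset maximization leaves /k/, /g/, /n/, /ʒ/, /v/ stranded (no codas are permitted; onsets are limited to one consonant).
Deletion applies to /k/, /g/, /n/, /ʒ/, /v/.

iʒibi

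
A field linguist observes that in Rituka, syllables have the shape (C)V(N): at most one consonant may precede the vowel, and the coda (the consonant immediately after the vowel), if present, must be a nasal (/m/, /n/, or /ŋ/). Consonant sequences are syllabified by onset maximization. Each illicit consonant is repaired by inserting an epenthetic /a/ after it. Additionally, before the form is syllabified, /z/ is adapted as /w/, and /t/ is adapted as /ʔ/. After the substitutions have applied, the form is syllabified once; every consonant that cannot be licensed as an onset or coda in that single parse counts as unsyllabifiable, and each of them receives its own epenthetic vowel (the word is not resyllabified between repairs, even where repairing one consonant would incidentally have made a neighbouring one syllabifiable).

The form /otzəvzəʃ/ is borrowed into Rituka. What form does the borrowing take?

Substitution: /t/ → /ʔ/, /z/ → /w/, giving /oʔwəvwəʃ/.
Syllabifying with onset maximization leaves /ʔ/, /v/, /ʃ/ stranded (only a nasal (/m/, /n/, or /ŋ/) is licensed in coda position; onsets are limited to one consonant).
Inserting the epenthetic vowel yields /ʔ/ → /ʔa/, /v/ → /va/, /ʃ/ → /ʃa/.

oʔawəvawəʃa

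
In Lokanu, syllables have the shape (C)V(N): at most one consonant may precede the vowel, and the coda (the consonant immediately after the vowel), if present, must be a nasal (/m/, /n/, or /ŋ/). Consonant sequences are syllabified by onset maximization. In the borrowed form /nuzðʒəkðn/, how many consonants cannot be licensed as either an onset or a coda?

Under (C)V(N), the unsyllabifiable consonants are /z/, /ð/, /k/, /ð/, /n/ (only a nasal (/m/, /n/, or /ŋ/) is licensed in coda position; onsets are limited to one consonant).

5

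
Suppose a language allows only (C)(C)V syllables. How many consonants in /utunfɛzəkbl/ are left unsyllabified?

3

The consonants /k/, /b/, /l/ cannot be parsed into a legal (C)(C)V syllable (no codas are permitted; onsets may contain at most 2 consonants).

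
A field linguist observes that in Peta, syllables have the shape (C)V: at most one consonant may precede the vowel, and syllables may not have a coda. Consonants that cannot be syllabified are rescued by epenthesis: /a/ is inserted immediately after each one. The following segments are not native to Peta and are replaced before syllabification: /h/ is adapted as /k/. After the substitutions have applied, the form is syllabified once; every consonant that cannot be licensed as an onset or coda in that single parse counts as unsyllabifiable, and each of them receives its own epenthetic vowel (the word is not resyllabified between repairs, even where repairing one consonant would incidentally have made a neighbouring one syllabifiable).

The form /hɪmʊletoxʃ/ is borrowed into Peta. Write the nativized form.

kɪmʊletoxaʃa

Substitution: /h/ → /k/, giving /kɪmʊletoxʃ/.
Syllabifying with onset maximization leaves /x/, /ʃ/ stranded (no codas are permitted; onsets are limited to one consonant).
Inserting the epenthetic vowel yields /x/ → /xa/, /ʃ/ → /ʃa/.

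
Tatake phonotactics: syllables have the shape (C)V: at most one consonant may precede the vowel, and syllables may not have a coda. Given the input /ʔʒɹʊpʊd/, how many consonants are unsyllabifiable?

The consonants /ʔ/, /ʒ/, /d/ cannot be parsed into a legal (C)V syllable (no codas are permitted; onsets are limited to one consonant).

3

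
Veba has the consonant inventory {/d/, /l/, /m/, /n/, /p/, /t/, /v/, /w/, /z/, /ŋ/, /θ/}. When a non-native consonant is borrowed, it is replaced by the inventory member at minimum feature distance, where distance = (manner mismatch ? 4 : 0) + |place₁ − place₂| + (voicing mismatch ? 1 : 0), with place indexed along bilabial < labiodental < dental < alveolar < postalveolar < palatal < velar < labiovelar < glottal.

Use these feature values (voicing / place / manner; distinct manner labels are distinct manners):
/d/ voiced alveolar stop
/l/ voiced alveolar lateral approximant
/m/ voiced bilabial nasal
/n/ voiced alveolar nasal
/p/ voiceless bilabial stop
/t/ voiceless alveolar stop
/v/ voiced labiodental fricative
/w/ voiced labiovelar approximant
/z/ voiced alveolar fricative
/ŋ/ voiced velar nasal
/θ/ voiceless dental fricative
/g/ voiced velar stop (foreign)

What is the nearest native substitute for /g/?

d

/d/ is closest: same manner (stop), place distance 3 (velar→alveolar), same voicing; total 3. Next closest is /t/ at distance 4.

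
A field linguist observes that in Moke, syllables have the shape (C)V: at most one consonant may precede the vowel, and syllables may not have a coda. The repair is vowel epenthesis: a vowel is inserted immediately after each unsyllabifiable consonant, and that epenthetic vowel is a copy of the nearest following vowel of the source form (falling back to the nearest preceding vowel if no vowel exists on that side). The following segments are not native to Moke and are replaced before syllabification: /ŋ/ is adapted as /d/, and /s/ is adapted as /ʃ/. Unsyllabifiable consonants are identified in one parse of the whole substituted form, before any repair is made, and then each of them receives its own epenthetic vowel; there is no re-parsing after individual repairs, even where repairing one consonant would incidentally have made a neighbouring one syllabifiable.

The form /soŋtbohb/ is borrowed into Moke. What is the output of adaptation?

ʃodotobohobo

Substitution: /s/ → /ʃ/, /ŋ/ → /d/, giving /ʃodtbohb/.
Syllabifying with onset maximization leaves /d/, /t/, /h/, /b/ stranded (no codas are permitted; onsets are limited to one consonant).
Each unlicensed consonant becomes the onset of a new syllable: /d/ → /do/, /t/ → /to/, /h/ → /ho/, /b/ → /bo/.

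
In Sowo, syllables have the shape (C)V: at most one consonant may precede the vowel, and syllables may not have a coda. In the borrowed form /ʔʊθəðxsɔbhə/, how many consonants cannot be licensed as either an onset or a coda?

Under (C)V, the unsyllabifiable consonants are /ð/, /x/, /b/ (no codas are permitted; onsets are limited to one consonant).

3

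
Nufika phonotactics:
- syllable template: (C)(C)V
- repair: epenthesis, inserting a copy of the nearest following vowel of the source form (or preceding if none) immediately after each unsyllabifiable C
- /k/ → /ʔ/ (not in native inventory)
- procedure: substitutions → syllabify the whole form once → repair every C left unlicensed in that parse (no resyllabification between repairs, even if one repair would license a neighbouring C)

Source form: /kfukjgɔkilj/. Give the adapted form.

ʔfuʔɔjgɔʔiliji

Substitution: /k/ → /ʔ/, giving /ʔfuʔjgɔʔilj/.
The consonants /ʔ/, /l/, /j/ cannot be parsed into a legal (C)(C)V syllable (no codas are permitted; onsets may contain at most 2 consonants).
Epenthesis after each stranded consonant: /ʔ/ → /ʔɔ/, /l/ → /li/, /j/ → /ji/.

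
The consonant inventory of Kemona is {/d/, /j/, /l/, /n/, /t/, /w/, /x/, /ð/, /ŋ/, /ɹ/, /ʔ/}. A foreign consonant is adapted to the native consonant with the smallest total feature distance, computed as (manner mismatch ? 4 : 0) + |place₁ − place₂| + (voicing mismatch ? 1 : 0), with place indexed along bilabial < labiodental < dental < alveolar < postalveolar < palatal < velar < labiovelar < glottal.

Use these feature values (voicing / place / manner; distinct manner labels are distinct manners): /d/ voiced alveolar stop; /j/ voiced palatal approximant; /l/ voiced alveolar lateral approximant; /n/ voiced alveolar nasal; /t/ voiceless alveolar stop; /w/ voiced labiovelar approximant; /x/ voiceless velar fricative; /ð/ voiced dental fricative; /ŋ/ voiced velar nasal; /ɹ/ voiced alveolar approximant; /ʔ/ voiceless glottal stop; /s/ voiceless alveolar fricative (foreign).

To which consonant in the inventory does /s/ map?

ð

/ð/ is closest: same manner (fricative), place distance 1 (alveolar→dental), voicing differs (+1); total 2. Next closest is /x/ at distance 3.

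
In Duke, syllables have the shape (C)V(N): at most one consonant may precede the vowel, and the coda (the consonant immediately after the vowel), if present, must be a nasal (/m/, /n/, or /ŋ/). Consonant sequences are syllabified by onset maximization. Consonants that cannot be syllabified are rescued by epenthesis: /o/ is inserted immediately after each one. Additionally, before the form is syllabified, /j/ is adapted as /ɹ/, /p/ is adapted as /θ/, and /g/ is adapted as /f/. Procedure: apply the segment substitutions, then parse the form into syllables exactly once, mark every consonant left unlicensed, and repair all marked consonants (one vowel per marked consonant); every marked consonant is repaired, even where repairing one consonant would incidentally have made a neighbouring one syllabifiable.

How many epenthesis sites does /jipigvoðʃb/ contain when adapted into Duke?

4

After substitution the input is /ɹiθifvoðʃb/.
The unsyllabifiable consonants are /f/, /ð/, /ʃ/, /b/; each receives one epenthetic vowel.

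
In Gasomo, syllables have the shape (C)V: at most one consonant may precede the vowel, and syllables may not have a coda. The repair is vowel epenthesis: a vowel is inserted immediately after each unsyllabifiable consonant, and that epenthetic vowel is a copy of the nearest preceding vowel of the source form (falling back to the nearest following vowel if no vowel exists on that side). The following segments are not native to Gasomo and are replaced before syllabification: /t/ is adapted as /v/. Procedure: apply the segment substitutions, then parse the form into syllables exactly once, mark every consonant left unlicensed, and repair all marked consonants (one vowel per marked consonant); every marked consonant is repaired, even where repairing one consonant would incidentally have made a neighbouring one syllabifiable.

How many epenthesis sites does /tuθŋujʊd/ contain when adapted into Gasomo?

2

After substitution the input is /vuθŋujʊd/.
The unsyllabifiable consonants are /θ/, /d/; each receives one epenthetic vowel.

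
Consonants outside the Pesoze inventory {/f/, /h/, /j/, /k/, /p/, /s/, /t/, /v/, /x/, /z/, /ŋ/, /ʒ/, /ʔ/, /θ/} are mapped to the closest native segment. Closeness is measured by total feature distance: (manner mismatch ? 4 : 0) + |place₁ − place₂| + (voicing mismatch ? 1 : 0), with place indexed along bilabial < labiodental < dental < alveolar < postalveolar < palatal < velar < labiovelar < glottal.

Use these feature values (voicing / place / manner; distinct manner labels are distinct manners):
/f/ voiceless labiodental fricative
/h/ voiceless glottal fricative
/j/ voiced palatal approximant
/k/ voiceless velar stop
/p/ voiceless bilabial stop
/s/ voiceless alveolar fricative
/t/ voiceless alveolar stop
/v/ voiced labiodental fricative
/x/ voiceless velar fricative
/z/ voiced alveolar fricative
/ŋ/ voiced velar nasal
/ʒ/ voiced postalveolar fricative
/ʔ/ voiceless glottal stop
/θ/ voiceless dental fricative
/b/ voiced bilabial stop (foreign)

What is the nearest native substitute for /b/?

/p/ is closest: same manner (stop), place distance 0 (bilabial→bilabial), voicing differs (+1); total 1. Next closest is /t/ at distance 4.

p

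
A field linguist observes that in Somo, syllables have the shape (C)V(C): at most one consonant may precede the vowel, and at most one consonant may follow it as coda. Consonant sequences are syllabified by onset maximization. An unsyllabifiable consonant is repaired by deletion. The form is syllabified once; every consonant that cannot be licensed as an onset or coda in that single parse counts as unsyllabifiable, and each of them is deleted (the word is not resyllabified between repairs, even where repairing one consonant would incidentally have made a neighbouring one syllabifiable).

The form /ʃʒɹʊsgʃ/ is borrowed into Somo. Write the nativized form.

ɹʊs

The consonants /ʃ/, /ʒ/, /g/, /ʃ/ cannot be parsed into a legal (C)V(C) syllable (at most one coda consonant is licensed; onsets are limited to one consonant).
Each unlicensed consonant is deleted: /ʃ/, /ʒ/, /g/, /ʃ/.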